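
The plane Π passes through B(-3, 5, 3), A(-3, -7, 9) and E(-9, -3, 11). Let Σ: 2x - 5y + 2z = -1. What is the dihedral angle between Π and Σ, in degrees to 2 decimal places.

BA = (0, -12, 6), BE = (-6, -8, 8); a normal to Π is BA × BE = (-48, -36, -72).
Using B: Π has equation -48x - 36y - 72z = -252.
cos θ = |n₁·n₂| / (|n₁||n₂|) = |-60| / (√8784 · √33).
θ = arccos(0.11144) ≈ 83.60°.

83.60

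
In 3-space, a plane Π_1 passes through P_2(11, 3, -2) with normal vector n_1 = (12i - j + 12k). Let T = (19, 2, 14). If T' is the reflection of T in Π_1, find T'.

(-5, 4, -10)

Π_1: n_1·r = n_1·P_2 gives 12x - y + 12z = 105.
λ = (n·T − d)/|n|² = (394 − 105)/289 = 1.
Reflection = T − 2λn = (19, 2, 14) − 2·(12, -1, 12) = (-5, 4, -10).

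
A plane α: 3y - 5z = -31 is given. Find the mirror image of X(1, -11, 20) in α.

(1, 7, -10)

λ = (n·X − d)/|n|² = (-133 − (-31))/34 = -3.
Reflection = X − 2λn = (1, -11, 20) − (-6)·(0, 3, -5) = (1, 7, -10).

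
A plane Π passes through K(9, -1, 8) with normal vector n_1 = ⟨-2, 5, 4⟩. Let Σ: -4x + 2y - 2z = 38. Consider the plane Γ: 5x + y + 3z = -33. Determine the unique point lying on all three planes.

(-4, 5, -6)

Π: n_1·r = n_1·K gives -2x + 5y + 4z = 9.
Solving the 3×3 linear system -2x + 5y + 4z = 9, -4x + 2y - 2z = 38, 5x + y + 3z = -33 (e.g. by elimination or Cramer's rule, determinant = -62) gives (-4, 5, -6).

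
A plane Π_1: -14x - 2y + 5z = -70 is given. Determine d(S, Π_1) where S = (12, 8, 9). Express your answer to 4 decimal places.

4.6000

n·S − d = (-14)·(12) + (-2)·(8) + (5)·(9) − (-70) = -69; |n| = √225.
Distance = |-69| / √225 = 69/√225 ≈ 4.6000.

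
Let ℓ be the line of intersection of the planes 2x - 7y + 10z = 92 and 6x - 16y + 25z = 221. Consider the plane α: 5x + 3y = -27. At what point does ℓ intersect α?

(-3, -4, 7)

Direction of ℓ: (2, -7, 10) × (6, -16, 25) = (-15, 10, 10).
A point on ℓ: solving the two plane equations with x = -12 gives (-12, 2, 13).
Substitute r = (-12, 2, 13) + t(-15, 10, 10) into the plane: -54 + (-45)t = -27, so t = -3/5.
Intersection: (-12, 2, 13) + (-3/5)·(-15, 10, 10) = (-3, -4, 7).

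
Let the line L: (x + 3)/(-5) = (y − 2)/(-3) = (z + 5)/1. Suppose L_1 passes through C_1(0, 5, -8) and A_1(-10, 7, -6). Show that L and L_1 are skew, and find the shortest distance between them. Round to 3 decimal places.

L has direction (-5, -3, 1) through (-3, 2, -5).
A direction vector for L_1 is A_1 − C_1 = (-10, 2, 2).
Common perpendicular direction n = (-5, -3, 1) × (-10, 2, 2) = (-8, 0, -40).
With w = (0, 5, -8) − (-3, 2, -5) = (3, 3, -3), w · n = 96.
Since n ≠ 0 the lines are not parallel, and w · n = 96 ≠ 0 so they do not intersect; hence they are skew.
Distance = |w · n| / |n| = |96| / √1664 ≈ 2.353.

2.353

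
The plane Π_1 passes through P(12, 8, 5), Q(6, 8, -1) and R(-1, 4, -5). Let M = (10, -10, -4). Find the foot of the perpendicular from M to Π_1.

PQ = (-6, 0, -6), PR = (-13, -4, -10); a normal to Π_1 is PQ × PR = (-24, 18, 24).
Using P: Π_1 has equation -24x + 18y + 24z = -24.
Foot = M − λn with λ = (n·M − d)/|n|² = (-516 − (-24))/1476 = -1/3.
Foot = (10, -10, -4) − (-1/3)·(-24, 18, 24) = (2, -4, 4).

(2, -4, 4)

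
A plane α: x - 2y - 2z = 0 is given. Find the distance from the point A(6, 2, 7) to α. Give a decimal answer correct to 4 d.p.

4.0000

n·A − d = (1)·(6) + (-2)·(2) + (-2)·(7) − 0 = -12; |n| = √9.
Distance = |-12| / √9 = 12/√9 ≈ 4.0000.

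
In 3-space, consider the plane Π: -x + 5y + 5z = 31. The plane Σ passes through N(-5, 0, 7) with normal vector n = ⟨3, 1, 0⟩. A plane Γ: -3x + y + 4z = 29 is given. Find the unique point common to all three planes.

(-6, 3, 2)

Σ: n·r = n·N gives 3x + y = -15.
Solving the 3×3 linear system -x + 5y + 5z = 31, 3x + y = -15, -3x + y + 4z = 29 (e.g. by elimination or Cramer's rule, determinant = -34) gives (-6, 3, 2).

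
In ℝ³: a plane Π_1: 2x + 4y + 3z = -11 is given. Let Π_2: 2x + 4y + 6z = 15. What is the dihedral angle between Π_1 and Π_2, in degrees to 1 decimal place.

19.4

cos θ = |n₁·n₂| / (|n₁||n₂|) = |38| / (√29 · √56).
θ = arccos(0.94295) ≈ 19.4°.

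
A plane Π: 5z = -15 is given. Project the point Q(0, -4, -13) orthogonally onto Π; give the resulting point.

Foot = Q − λn with λ = (n·Q − d)/|n|² = (-65 − (-15))/25 = -2.
Foot = (0, -4, -13) − (-2)·(0, 0, 5) = (0, -4, -3).

(0, -4, -3)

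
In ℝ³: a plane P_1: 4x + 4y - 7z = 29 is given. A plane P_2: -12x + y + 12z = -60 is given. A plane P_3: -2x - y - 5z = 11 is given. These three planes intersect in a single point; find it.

(2, 0, -3)

Solving the 3×3 linear system 4x + 4y - 7z = 29, -12x + y + 12z = -60, -2x - y - 5z = 11 (e.g. by elimination or Cramer's rule, determinant = -406) gives (2, 0, -3).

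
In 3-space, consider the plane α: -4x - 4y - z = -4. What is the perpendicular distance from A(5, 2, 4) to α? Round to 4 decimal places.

n·A − d = (-4)·(5) + (-4)·(2) + (-1)·(4) − (-4) = -28; |n| = √33.
Distance = |-28| / √33 = 28/√33 ≈ 4.8742.

4.8742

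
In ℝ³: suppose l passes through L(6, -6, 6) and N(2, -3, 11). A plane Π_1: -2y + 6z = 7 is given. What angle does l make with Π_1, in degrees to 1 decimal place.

32.5

A direction vector for l is N − L = (-4, 3, 5).
sin θ = |n·v| / (|n||v|) = |24| / (√40 · √50) = 0.53666.
θ ≈ 32.5°.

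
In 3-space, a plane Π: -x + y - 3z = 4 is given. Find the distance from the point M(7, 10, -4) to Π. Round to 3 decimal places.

3.317

n·M − d = (-1)·(7) + (1)·(10) + (-3)·(-4) − 4 = 11; |n| = √11.
Distance = |11| / √11 = 11/√11 ≈ 3.317.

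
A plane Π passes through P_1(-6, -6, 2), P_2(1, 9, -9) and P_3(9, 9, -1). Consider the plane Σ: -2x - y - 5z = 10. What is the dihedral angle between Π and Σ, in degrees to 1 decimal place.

65.6

P_1P_2 = (7, 15, -11), P_1P_3 = (15, 15, -3); a normal to Π is P_1P_2 × P_1P_3 = (120, -144, -120).
Using P_1: Π has equation 120x - 144y - 120z = -96.
cos θ = |n₁·n₂| / (|n₁||n₂|) = |504| / (√49536 · √30).
θ = arccos(0.41344) ≈ 65.6°.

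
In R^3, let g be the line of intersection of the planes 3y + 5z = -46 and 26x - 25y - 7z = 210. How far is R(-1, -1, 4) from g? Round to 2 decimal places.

10.86

Direction of g: (0, 3, 5) × (26, -25, -7) = (104, 130, -78).
A point on g: solving the two plane equations with x = 0 gives (0, -7, -5).
Taking (0, -7, -5) on g with direction v = (104, 130, -78): w = R − (0, -7, -5) = (-1, 6, 9), and w × v = (-1638, 858, -754).
Distance = |w × v| / |v| = √3987724 / √33800 ≈ 10.86.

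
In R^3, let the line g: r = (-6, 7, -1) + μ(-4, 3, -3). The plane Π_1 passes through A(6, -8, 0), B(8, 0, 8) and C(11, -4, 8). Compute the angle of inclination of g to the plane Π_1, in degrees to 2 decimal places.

AB = (2, 8, 8), AC = (5, 4, 8); a normal to Π_1 is AB × AC = (32, 24, -32).
Using A: Π_1 has equation 32x + 24y - 32z = 0.
sin θ = |n·v| / (|n||v|) = |40| / (√2624 · √34) = 0.13392.
θ ≈ 7.70°.

7.70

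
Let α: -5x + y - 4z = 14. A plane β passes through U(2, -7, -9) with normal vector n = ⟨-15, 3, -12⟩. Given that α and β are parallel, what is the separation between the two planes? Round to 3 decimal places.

β: n·r = n·U gives -15x + 3y - 12z = 57.
Rescale β by 1/3: -5x + y - 4z = 19. Then distance = |14 − 19| / √42 ≈ 0.772.

0.772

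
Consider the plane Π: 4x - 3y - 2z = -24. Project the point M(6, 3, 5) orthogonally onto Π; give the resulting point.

Foot = M − λn with λ = (n·M − d)/|n|² = (5 − (-24))/29 = 1.
Foot = (6, 3, 5) − 1·(4, -3, -2) = (2, 6, 7).

(2, 6, 7)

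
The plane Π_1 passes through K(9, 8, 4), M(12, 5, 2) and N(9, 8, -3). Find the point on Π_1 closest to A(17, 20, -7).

KM = (3, -3, -2), KN = (0, 0, -7); a normal to Π_1 is KM × KN = (21, 21, 0).
Using K: Π_1 has equation 21x + 21y = 357.
Foot = A − λn with λ = (n·A − d)/|n|² = (777 − 357)/882 = 10/21.
Foot = (17, 20, -7) − (10/21)·(21, 21, 0) = (7, 10, -7).

(7, 10, -7)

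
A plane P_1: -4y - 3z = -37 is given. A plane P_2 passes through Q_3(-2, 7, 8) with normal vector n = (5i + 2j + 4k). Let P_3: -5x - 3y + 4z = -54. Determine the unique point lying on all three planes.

(4, 10, -1)

P_2: n·r = n·Q_3 gives 5x + 2y + 4z = 36.
Solving the 3×3 linear system -4y - 3z = -37, 5x + 2y + 4z = 36, -5x - 3y + 4z = -54 (e.g. by elimination or Cramer's rule, determinant = 175) gives (4, 10, -1).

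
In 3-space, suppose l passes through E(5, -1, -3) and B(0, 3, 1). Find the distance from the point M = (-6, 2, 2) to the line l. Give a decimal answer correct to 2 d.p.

A direction vector for l is B − E = (-5, 4, 4).
Taking (5, -1, -3) on l with direction v = (-5, 4, 4): w = M − (5, -1, -3) = (-11, 3, 5), and w × v = (-8, 19, -29).
Distance = |w × v| / |v| = √1266 / √57 ≈ 4.71.

4.71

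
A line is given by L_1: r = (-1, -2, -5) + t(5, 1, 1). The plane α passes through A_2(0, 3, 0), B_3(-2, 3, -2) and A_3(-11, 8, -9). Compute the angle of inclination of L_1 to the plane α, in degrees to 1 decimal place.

35.2

A_2B_3 = (-2, 0, -2), A_2A_3 = (-11, 5, -9); a normal to α is A_2B_3 × A_2A_3 = (10, 4, -10).
Using A_2: α has equation 10x + 4y - 10z = 12.
sin θ = |n·v| / (|n||v|) = |44| / (√216 · √27) = 0.57616.
θ ≈ 35.2°.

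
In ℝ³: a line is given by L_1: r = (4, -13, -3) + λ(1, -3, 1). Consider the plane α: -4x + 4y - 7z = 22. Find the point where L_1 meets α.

Substitute r = (4, -13, -3) + t(1, -3, 1) into the plane: -47 + (-23)t = 22, so t = -3.
Intersection: (4, -13, -3) + (-3)·(1, -3, 1) = (1, -4, -6).

(1, -4, -6)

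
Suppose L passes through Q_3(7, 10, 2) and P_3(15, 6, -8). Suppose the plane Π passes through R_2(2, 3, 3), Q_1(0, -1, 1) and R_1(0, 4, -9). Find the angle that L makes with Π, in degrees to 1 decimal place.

52.1

A direction vector for L is P_3 − Q_3 = (8, -4, -10).
R_2Q_1 = (-2, -4, -2), R_2R_1 = (-2, 1, -12); a normal to Π is R_2Q_1 × R_2R_1 = (50, -20, -10).
Using R_2: Π has equation 50x - 20y - 10z = 10.
sin θ = |n·v| / (|n||v|) = |580| / (√3000 · √180) = 0.78928.
θ ≈ 52.1°.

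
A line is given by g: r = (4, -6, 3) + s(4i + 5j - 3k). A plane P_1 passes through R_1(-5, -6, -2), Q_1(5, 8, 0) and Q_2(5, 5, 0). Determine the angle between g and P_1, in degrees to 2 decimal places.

31.80

R_1Q_1 = (10, 14, 2), R_1Q_2 = (10, 11, 2); a normal to P_1 is R_1Q_1 × R_1Q_2 = (6, 0, -30).
Using R_1: P_1 has equation 6x - 30z = 30.
sin θ = |n·v| / (|n||v|) = |114| / (√936 · √50) = 0.52697.
θ ≈ 31.80°.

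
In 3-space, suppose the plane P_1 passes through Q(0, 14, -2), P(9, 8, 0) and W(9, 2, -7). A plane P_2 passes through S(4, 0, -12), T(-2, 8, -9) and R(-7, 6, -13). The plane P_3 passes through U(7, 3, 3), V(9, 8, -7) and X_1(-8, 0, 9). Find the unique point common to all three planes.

(2, 8, -7)

QP = (9, -6, 2), QW = (9, -12, -5); a normal to P_1 is QP × QW = (54, 63, -54).
Using Q: P_1 has equation 54x + 63y - 54z = 990.
ST = (-6, 8, 3), SR = (-11, 6, -1); a normal to P_2 is ST × SR = (-26, -39, 52).
Using S: P_2 has equation -26x - 39y + 52z = -728.
UV = (2, 5, -10), UX_1 = (-15, -3, 6); a normal to P_3 is UV × UX_1 = (0, 138, 69).
Using U: P_3 has equation 138y + 69z = 621.
Solving the 3×3 linear system 54x + 63y - 54z = 990, -26x - 39y + 52z = -728, 138y + 69z = 621 (e.g. by elimination or Cramer's rule, determinant = -226044) gives (2, 8, -7).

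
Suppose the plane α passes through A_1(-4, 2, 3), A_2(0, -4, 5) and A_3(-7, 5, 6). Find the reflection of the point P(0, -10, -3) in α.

A_1A_2 = (4, -6, 2), A_1A_3 = (-3, 3, 3); a normal to α is A_1A_2 × A_1A_3 = (-24, -18, -6).
Using A_1: α has equation -24x - 18y - 6z = 42.
λ = (n·P − d)/|n|² = (198 − 42)/936 = 1/6.
Reflection = P − 2λn = (0, -10, -3) − (1/3)·(-24, -18, -6) = (8, -4, -1).

(8, -4, -1)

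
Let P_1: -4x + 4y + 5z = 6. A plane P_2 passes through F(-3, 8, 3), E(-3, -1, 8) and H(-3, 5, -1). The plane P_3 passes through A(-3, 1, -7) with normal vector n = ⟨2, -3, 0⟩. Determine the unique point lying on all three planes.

FE = (0, -9, 5), FH = (0, -3, -4); a normal to P_2 is FE × FH = (51, 0, 0).
Using F: P_2 has equation 51x = -153.
P_3: n·r = n·A gives 2x - 3y = -9.
Solving the 3×3 linear system -4x + 4y + 5z = 6, 51x = -153, 2x - 3y = -9 (e.g. by elimination or Cramer's rule, determinant = -765) gives (-3, 1, -2).

(-3, 1, -2)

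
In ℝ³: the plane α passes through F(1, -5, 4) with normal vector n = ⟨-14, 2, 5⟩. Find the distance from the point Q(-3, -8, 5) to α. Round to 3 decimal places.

3.667

α: n·r = n·F gives -14x + 2y + 5z = -4.
n·Q − d = (-14)·(-3) + (2)·(-8) + (5)·(5) − (-4) = 55; |n| = √225.
Distance = |55| / √225 = 55/√225 ≈ 3.667.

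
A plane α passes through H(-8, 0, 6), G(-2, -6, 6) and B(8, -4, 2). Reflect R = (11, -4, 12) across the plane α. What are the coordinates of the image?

(5, -10, -6)

HG = (6, -6, 0), HB = (16, -4, -4); a normal to α is HG × HB = (24, 24, 72).
Using H: α has equation 24x + 24y + 72z = 240.
λ = (n·R − d)/|n|² = (1032 − 240)/6336 = 1/8.
Reflection = R − 2λn = (11, -4, 12) − (1/4)·(24, 24, 72) = (5, -10, -6).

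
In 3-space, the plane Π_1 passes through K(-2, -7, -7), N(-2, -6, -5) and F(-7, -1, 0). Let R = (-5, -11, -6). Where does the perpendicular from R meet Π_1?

KN = (0, 1, 2), KF = (-5, 6, 7); a normal to Π_1 is KN × KF = (-5, -10, 5).
Using K: Π_1 has equation -5x - 10y + 5z = 45.
Foot = R − λn with λ = (n·R − d)/|n|² = (105 − 45)/150 = 2/5.
Foot = (-5, -11, -6) − (2/5)·(-5, -10, 5) = (-3, -7, -8).

(-3, -7, -8)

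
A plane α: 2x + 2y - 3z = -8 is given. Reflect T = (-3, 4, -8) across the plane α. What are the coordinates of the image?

λ = (n·T − d)/|n|² = (26 − (-8))/17 = 2.
Reflection = T − 2λn = (-3, 4, -8) − 4·(2, 2, -3) = (-11, -4, 4).

(-11, -4, 4)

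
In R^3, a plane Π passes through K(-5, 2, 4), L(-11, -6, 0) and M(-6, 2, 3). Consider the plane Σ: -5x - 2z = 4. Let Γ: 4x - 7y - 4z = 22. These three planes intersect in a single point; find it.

(-4, -10, 8)

KL = (-6, -8, -4), KM = (-1, 0, -1); a normal to Π is KL × KM = (8, -2, -8).
Using K: Π has equation 8x - 2y - 8z = -76.
Solving the 3×3 linear system 8x - 2y - 8z = -76, -5x - 2z = 4, 4x - 7y - 4z = 22 (e.g. by elimination or Cramer's rule, determinant = -336) gives (-4, -10, 8).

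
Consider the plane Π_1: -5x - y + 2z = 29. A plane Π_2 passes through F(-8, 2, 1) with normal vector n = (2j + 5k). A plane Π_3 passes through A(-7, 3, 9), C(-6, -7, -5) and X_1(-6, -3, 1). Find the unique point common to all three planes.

(-4, -3, 3)

Π_2: n·r = n·F gives 2y + 5z = 9.
AC = (1, -10, -14), AX_1 = (1, -6, -8); a normal to Π_3 is AC × AX_1 = (-4, -6, 4).
Using A: Π_3 has equation -4x - 6y + 4z = 46.
Solving the 3×3 linear system -5x - y + 2z = 29, 2y + 5z = 9, -4x - 6y + 4z = 46 (e.g. by elimination or Cramer's rule, determinant = -154) gives (-4, -3, 3).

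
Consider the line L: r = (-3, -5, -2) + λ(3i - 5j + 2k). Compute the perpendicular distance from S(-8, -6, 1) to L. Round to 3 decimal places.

Taking (-3, -5, -2) on L with direction v = (3, -5, 2): w = S − (-3, -5, -2) = (-5, -1, 3), and w × v = (13, 19, 28).
Distance = |w × v| / |v| = √1314 / √38 ≈ 5.880.

5.880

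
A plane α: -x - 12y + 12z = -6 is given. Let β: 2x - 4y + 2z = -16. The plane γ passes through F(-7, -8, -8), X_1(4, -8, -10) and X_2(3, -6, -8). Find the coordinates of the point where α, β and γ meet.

FX_1 = (11, 0, -2), FX_2 = (10, 2, 0); a normal to γ is FX_1 × FX_2 = (4, -20, 22).
Using F: γ has equation 4x - 20y + 22z = -44.
Solving the 3×3 linear system -x - 12y + 12z = -6, 2x - 4y + 2z = -16, 4x - 20y + 22z = -44 (e.g. by elimination or Cramer's rule, determinant = 192) gives (-6, 1, 0).

(-6, 1, 0)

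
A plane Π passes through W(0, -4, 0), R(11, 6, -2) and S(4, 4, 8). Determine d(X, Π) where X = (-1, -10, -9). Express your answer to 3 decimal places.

0.333

WR = (11, 10, -2), WS = (4, 8, 8); a normal to Π is WR × WS = (96, -96, 48).
Using W: Π has equation 96x - 96y + 48z = 384.
n·X − d = (96)·(-1) + (-96)·(-10) + (48)·(-9) − 384 = 48; |n| = √20736.
Distance = |48| / √20736 = 48/√20736 ≈ 0.333.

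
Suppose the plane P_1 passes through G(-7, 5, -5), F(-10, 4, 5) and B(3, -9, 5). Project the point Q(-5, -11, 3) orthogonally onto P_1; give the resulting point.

(0, -6, 5)

GF = (-3, -1, 10), GB = (10, -14, 10); a normal to P_1 is GF × GB = (130, 130, 52).
Using G: P_1 has equation 130x + 130y + 52z = -520.
Foot = Q − λn with λ = (n·Q − d)/|n|² = (-1924 − (-520))/36504 = -1/26.
Foot = (-5, -11, 3) − (-1/26)·(130, 130, 52) = (0, -6, 5).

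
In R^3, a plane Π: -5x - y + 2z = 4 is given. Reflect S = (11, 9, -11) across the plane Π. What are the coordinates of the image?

(-19, 3, 1)

λ = (n·S − d)/|n|² = (-86 − 4)/30 = -3.
Reflection = S − 2λn = (11, 9, -11) − (-6)·(-5, -1, 2) = (-19, 3, 1).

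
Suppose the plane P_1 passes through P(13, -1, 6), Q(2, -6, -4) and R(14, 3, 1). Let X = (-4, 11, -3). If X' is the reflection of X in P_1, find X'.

PQ = (-11, -5, -10), PR = (1, 4, -5); a normal to P_1 is PQ × PR = (65, -65, -39).
Using P: P_1 has equation 65x - 65y - 39z = 676.
λ = (n·X − d)/|n|² = (-858 − 676)/9971 = -2/13.
Reflection = X − 2λn = (-4, 11, -3) − (-4/13)·(65, -65, -39) = (16, -9, -15).

(16, -9, -15)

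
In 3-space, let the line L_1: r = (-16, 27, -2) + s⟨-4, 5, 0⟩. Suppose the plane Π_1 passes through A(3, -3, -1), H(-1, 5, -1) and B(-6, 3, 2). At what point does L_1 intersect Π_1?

AH = (-4, 8, 0), AB = (-9, 6, 3); a normal to Π_1 is AH × AB = (24, 12, 48).
Using A: Π_1 has equation 24x + 12y + 48z = -12.
Substitute r = (-16, 27, -2) + t(-4, 5, 0) into the plane: -156 + (-36)t = -12, so t = -4.
Intersection: (-16, 27, -2) + (-4)·(-4, 5, 0) = (0, 7, -2).

(0, 7, -2)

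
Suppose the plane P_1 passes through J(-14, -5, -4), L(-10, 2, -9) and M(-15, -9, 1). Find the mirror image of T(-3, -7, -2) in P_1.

JL = (4, 7, -5), JM = (-1, -4, 5); a normal to P_1 is JL × JM = (15, -15, -9).
Using J: P_1 has equation 15x - 15y - 9z = -99.
λ = (n·T − d)/|n|² = (78 − (-99))/531 = 1/3.
Reflection = T − 2λn = (-3, -7, -2) − (2/3)·(15, -15, -9) = (-13, 3, 4).

(-13, 3, 4)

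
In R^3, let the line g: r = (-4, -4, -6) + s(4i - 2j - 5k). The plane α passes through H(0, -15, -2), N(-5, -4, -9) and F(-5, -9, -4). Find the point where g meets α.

HN = (-5, 11, -7), HF = (-5, 6, -2); a normal to α is HN × HF = (20, 25, 25).
Using H: α has equation 20x + 25y + 25z = -425.
Substitute r = (-4, -4, -6) + t(4, -2, -5) into the plane: -330 + (-95)t = -425, so t = 1.
Intersection: (-4, -4, -6) + 1·(4, -2, -5) = (0, -6, -11).

(0, -6, -11)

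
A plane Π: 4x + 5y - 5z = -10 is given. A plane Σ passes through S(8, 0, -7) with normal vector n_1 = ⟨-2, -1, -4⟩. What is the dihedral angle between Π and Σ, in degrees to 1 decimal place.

79.2

Σ: n_1·r = n_1·S gives -2x - y - 4z = 12.
cos θ = |n₁·n₂| / (|n₁||n₂|) = |7| / (√66 · √21).
θ = arccos(0.18803) ≈ 79.2°.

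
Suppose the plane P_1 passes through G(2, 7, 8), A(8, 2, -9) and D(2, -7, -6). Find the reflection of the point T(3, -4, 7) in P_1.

GA = (6, -5, -17), GD = (0, -14, -14); a normal to P_1 is GA × GD = (-168, 84, -84).
Using G: P_1 has equation -168x + 84y - 84z = -420.
λ = (n·T − d)/|n|² = (-1428 − (-420))/42336 = -1/42.
Reflection = T − 2λn = (3, -4, 7) − (-1/21)·(-168, 84, -84) = (-5, 0, 3).

(-5, 0, 3)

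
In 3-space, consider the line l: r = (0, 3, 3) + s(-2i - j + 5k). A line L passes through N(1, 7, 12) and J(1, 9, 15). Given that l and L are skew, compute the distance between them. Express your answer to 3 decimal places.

A direction vector for L is J − N = (0, 2, 3).
Common perpendicular direction n = (-2, -1, 5) × (0, 2, 3) = (-13, 6, -4).
With w = (1, 7, 12) − (0, 3, 3) = (1, 4, 9), w · n = -25.
Distance = |w · n| / |n| = |-25| / √221 ≈ 1.682.

1.682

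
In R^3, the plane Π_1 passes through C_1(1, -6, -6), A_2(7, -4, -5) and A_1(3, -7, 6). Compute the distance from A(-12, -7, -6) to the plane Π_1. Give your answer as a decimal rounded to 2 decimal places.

C_1A_2 = (6, 2, 1), C_1A_1 = (2, -1, 12); a normal to Π_1 is C_1A_2 × C_1A_1 = (25, -70, -10).
Using C_1: Π_1 has equation 25x - 70y - 10z = 505.
n·A − d = (25)·(-12) + (-70)·(-7) + (-10)·(-6) − 505 = -255; |n| = √5625.
Distance = |-255| / √5625 = 255/√5625 ≈ 3.40.

3.40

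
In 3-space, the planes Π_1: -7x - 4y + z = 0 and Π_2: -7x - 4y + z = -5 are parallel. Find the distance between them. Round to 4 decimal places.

0.6155

Same normal n = (-7, -4, 1) with |n| = √66; distance = |0 − (-5)| / |n| = 5/√66 ≈ 0.6155.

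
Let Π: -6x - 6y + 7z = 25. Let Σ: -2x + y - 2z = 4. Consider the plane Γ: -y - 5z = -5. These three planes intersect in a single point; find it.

Solving the 3×3 linear system -6x - 6y + 7z = 25, -2x + y - 2z = 4, -y - 5z = -5 (e.g. by elimination or Cramer's rule, determinant = 116) gives (-3, 0, 1).

(-3, 0, 1)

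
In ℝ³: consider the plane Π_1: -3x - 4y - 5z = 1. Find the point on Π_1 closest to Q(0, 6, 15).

(-6, -2, 5)

Foot = Q − λn with λ = (n·Q − d)/|n|² = (-99 − 1)/50 = -2.
Foot = (0, 6, 15) − (-2)·(-3, -4, -5) = (-6, -2, 5).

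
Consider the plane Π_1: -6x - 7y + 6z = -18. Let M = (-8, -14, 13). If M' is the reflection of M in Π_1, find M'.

λ = (n·M − d)/|n|² = (224 − (-18))/121 = 2.
Reflection = M − 2λn = (-8, -14, 13) − 4·(-6, -7, 6) = (16, 14, -11).

(16, 14, -11)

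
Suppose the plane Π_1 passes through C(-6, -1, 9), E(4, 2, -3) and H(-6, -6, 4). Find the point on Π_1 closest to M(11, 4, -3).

(8, 6, -5)

CE = (10, 3, -12), CH = (0, -5, -5); a normal to Π_1 is CE × CH = (-75, 50, -50).
Using C: Π_1 has equation -75x + 50y - 50z = -50.
Foot = M − λn with λ = (n·M − d)/|n|² = (-475 − (-50))/10625 = -1/25.
Foot = (11, 4, -3) − (-1/25)·(-75, 50, -50) = (8, 6, -5).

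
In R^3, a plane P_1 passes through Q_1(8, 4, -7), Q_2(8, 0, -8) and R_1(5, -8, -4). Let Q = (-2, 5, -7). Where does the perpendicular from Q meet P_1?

(6, 4, -3)

Q_1Q_2 = (0, -4, -1), Q_1R_1 = (-3, -12, 3); a normal to P_1 is Q_1Q_2 × Q_1R_1 = (-24, 3, -12).
Using Q_1: P_1 has equation -24x + 3y - 12z = -96.
Foot = Q − λn with λ = (n·Q − d)/|n|² = (147 − (-96))/729 = 1/3.
Foot = (-2, 5, -7) − (1/3)·(-24, 3, -12) = (6, 4, -3).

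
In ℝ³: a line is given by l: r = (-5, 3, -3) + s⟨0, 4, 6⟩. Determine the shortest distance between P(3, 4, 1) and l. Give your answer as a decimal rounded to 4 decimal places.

8.1193

Taking (-5, 3, -3) on l with direction v = (0, 4, 6): w = P − (-5, 3, -3) = (8, 1, 4), and w × v = (-10, -48, 32).
Distance = |w × v| / |v| = √3428 / √52 ≈ 8.1193.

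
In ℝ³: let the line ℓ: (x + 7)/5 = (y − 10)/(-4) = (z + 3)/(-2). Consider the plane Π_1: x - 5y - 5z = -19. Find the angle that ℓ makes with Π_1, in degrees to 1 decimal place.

ℓ has direction (5, -4, -2) through (-7, 10, -3).
sin θ = |n·v| / (|n||v|) = |35| / (√51 · √45) = 0.73060.
θ ≈ 46.9°.

46.9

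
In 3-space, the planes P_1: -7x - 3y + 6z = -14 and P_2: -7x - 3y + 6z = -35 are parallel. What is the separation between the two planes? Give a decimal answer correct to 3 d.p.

2.166

Same normal n = (-7, -3, 6) with |n| = √94; distance = |-14 − (-35)| / |n| = 21/√94 ≈ 2.166.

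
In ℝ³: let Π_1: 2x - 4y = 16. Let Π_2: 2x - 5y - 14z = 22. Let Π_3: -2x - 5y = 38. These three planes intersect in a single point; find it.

(-4, -6, 0)

Solving the 3×3 linear system 2x - 4y = 16, 2x - 5y - 14z = 22, -2x - 5y = 38 (e.g. by elimination or Cramer's rule, determinant = -252) gives (-4, -6, 0).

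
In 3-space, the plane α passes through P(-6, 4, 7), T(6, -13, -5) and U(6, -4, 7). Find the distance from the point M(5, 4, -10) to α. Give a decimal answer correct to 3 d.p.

14.176

PT = (12, -17, -12), PU = (12, -8, 0); a normal to α is PT × PU = (-96, -144, 108).
Using P: α has equation -96x - 144y + 108z = 756.
n·M − d = (-96)·(5) + (-144)·(4) + (108)·(-10) − 756 = -2892; |n| = √41616.
Distance = |-2892| / √41616 = 2892/√41616 ≈ 14.176.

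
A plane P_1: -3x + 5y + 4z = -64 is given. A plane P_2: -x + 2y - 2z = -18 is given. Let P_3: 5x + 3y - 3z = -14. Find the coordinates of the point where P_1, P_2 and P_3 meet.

(2, -10, -2)

Solving the 3×3 linear system -3x + 5y + 4z = -64, -x + 2y - 2z = -18, 5x + 3y - 3z = -14 (e.g. by elimination or Cramer's rule, determinant = -117) gives (2, -10, -2).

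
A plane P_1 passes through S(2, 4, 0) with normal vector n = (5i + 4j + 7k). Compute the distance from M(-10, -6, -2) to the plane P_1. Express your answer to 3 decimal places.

P_1: n·r = n·S gives 5x + 4y + 7z = 26.
n·M − d = (5)·(-10) + (4)·(-6) + (7)·(-2) − 26 = -114; |n| = √90.
Distance = |-114| / √90 = 114/√90 ≈ 12.017.

12.017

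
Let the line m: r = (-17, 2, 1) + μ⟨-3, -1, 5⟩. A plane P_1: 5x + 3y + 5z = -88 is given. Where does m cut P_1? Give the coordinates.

(-11, 4, -9)

Substitute r = (-17, 2, 1) + t(-3, -1, 5) into the plane: -74 + 7t = -88, so t = -2.
Intersection: (-17, 2, 1) + (-2)·(-3, -1, 5) = (-11, 4, -9).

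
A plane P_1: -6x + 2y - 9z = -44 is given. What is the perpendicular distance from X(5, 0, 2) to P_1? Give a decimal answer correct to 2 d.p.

0.36

n·X − d = (-6)·(5) + (2)·(0) + (-9)·(2) − (-44) = -4; |n| = √121.
Distance = |-4| / √121 = 4/√121 ≈ 0.36.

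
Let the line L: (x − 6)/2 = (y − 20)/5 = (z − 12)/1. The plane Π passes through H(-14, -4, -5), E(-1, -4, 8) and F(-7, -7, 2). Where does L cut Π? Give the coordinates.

(0, 5, 9)

L has direction (2, 5, 1) through (6, 20, 12).
HE = (13, 0, 13), HF = (7, -3, 7); a normal to Π is HE × HF = (39, 0, -39).
Using H: Π has equation 39x - 39z = -351.
Substitute r = (6, 20, 12) + t(2, 5, 1) into the plane: -234 + 39t = -351, so t = -3.
Intersection: (6, 20, 12) + (-3)·(2, 5, 1) = (0, 5, 9).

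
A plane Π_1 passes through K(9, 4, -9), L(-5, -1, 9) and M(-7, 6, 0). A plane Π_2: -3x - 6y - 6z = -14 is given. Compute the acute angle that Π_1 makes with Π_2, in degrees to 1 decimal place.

11.0

KL = (-14, -5, 18), KM = (-16, 2, 9); a normal to Π_1 is KL × KM = (-81, -162, -108).
Using K: Π_1 has equation -81x - 162y - 108z = -405.
cos θ = |n₁·n₂| / (|n₁||n₂|) = |1863| / (√44469 · √81).
θ = arccos(0.98162) ≈ 11.0°.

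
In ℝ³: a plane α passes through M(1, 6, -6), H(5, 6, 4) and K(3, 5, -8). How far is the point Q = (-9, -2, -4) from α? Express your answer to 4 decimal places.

11.0667

MH = (4, 0, 10), MK = (2, -1, -2); a normal to α is MH × MK = (10, 28, -4).
Using M: α has equation 10x + 28y - 4z = 202.
n·Q − d = (10)·(-9) + (28)·(-2) + (-4)·(-4) − 202 = -332; |n| = √900.
Distance = |-332| / √900 = 332/√900 ≈ 11.0667.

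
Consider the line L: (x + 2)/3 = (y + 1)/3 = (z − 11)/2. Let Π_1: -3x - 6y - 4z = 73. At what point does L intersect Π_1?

L has direction (3, 3, 2) through (-2, -1, 11).
Substitute r = (-2, -1, 11) + t(3, 3, 2) into the plane: -32 + (-35)t = 73, so t = -3.
Intersection: (-2, -1, 11) + (-3)·(3, 3, 2) = (-11, -10, 5).

(-11, -10, 5)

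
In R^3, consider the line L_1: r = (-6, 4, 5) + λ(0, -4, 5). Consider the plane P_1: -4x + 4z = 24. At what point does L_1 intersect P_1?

Substitute r = (-6, 4, 5) + t(0, -4, 5) into the plane: 44 + 20t = 24, so t = -1.
Intersection: (-6, 4, 5) + (-1)·(0, -4, 5) = (-6, 8, 0).

(-6, 8, 0)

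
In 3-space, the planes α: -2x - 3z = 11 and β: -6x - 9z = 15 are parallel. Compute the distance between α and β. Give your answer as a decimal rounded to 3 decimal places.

Rescale β by 1/3: -2x - 3z = 5. Then distance = |11 − 5| / √13 ≈ 1.664.

1.664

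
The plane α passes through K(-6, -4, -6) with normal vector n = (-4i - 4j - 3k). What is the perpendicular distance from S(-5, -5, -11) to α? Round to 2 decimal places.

2.34

α: n·r = n·K gives -4x - 4y - 3z = 58.
n·S − d = (-4)·(-5) + (-4)·(-5) + (-3)·(-11) − 58 = 15; |n| = √41.
Distance = |15| / √41 = 15/√41 ≈ 2.34.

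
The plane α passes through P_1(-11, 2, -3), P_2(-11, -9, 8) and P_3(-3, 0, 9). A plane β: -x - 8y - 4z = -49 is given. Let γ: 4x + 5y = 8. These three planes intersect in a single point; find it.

(-3, 4, 5)

P_1P_2 = (0, -11, 11), P_1P_3 = (8, -2, 12); a normal to α is P_1P_2 × P_1P_3 = (-110, 88, 88).
Using P_1: α has equation -110x + 88y + 88z = 1122.
Solving the 3×3 linear system -110x + 88y + 88z = 1122, -x - 8y - 4z = -49, 4x + 5y = 8 (e.g. by elimination or Cramer's rule, determinant = -1232) gives (-3, 4, 5).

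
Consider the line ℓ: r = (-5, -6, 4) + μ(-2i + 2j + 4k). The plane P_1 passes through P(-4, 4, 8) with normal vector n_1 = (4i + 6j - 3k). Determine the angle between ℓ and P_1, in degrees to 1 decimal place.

P_1: n_1·r = n_1·P gives 4x + 6y - 3z = -16.
sin θ = |n·v| / (|n||v|) = |-8| / (√61 · √24) = 0.20908.
θ ≈ 12.1°.

12.1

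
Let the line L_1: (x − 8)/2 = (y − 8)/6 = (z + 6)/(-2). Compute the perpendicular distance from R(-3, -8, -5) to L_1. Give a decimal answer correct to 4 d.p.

L_1 has direction (2, 6, -2) through (8, 8, -6).
Taking (8, 8, -6) on L_1 with direction v = (2, 6, -2): w = R − (8, 8, -6) = (-11, -16, 1), and w × v = (26, -20, -34).
Distance = |w × v| / |v| = √2232 / √44 ≈ 7.1223.

7.1223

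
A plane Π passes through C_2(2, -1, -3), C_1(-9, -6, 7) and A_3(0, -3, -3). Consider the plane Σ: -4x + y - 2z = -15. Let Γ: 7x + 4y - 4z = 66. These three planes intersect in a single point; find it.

(6, 3, -3)

C_2C_1 = (-11, -5, 10), C_2A_3 = (-2, -2, 0); a normal to Π is C_2C_1 × C_2A_3 = (20, -20, 12).
Using C_2: Π has equation 20x - 20y + 12z = 24.
Solving the 3×3 linear system 20x - 20y + 12z = 24, -4x + y - 2z = -15, 7x + 4y - 4z = 66 (e.g. by elimination or Cramer's rule, determinant = 404) gives (6, 3, -3).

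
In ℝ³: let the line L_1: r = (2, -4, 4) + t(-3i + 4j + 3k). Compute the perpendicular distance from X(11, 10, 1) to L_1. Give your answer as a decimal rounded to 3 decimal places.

16.560

Taking (2, -4, 4) on L_1 with direction v = (-3, 4, 3): w = X − (2, -4, 4) = (9, 14, -3), and w × v = (54, -18, 78).
Distance = |w × v| / |v| = √9324 / √34 ≈ 16.560.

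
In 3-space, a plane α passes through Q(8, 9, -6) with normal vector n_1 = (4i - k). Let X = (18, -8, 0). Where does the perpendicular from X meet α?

(10, -8, 2)

α: n_1·r = n_1·Q gives 4x - z = 38.
Foot = X − λn with λ = (n·X − d)/|n|² = (72 − 38)/17 = 2.
Foot = (18, -8, 0) − 2·(4, 0, -1) = (10, -8, 2).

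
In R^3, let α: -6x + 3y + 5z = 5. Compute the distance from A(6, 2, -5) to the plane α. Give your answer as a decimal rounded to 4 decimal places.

7.1714

n·A − d = (-6)·(6) + (3)·(2) + (5)·(-5) − 5 = -60; |n| = √70.
Distance = |-60| / √70 = 60/√70 ≈ 7.1714.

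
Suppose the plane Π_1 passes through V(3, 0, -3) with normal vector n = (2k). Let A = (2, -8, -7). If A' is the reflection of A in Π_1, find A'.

Π_1: n·r = n·V gives 2z = -6.
λ = (n·A − d)/|n|² = (-14 − (-6))/4 = -2.
Reflection = A − 2λn = (2, -8, -7) − (-4)·(0, 0, 2) = (2, -8, 1).

(2, -8, 1)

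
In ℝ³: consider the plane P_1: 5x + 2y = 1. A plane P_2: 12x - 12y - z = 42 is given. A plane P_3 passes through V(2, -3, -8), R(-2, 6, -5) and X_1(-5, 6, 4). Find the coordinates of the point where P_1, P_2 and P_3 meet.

VR = (-4, 9, 3), VX_1 = (-7, 9, 12); a normal to P_3 is VR × VX_1 = (81, 27, 27).
Using V: P_3 has equation 81x + 27y + 27z = -135.
Solving the 3×3 linear system 5x + 2y = 1, 12x - 12y - z = 42, 81x + 27y + 27z = -135 (e.g. by elimination or Cramer's rule, determinant = -2295) gives (1, -2, -6).

(1, -2, -6)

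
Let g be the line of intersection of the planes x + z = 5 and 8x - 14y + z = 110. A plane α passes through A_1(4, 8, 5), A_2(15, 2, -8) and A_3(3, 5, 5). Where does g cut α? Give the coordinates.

(7, -4, -2)

Direction of g: (1, 0, 1) × (8, -14, 1) = (14, 7, -14).
A point on g: solving the two plane equations with x = 15 gives (15, 0, -10).
A_1A_2 = (11, -6, -13), A_1A_3 = (-1, -3, 0); a normal to α is A_1A_2 × A_1A_3 = (-39, 13, -39).
Using A_1: α has equation -39x + 13y - 39z = -247.
Substitute r = (15, 0, -10) + t(14, 7, -14) into the plane: -195 + 91t = -247, so t = -4/7.
Intersection: (15, 0, -10) + (-4/7)·(14, 7, -14) = (7, -4, -2).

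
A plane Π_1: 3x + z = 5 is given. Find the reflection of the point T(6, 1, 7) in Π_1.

(-6, 1, 3)

λ = (n·T − d)/|n|² = (25 − 5)/10 = 2.
Reflection = T − 2λn = (6, 1, 7) − 4·(3, 0, 1) = (-6, 1, 3).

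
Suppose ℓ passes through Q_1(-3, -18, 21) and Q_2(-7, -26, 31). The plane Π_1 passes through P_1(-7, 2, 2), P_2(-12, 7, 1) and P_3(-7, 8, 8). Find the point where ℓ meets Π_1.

A direction vector for ℓ is Q_2 − Q_1 = (-4, -8, 10).
P_1P_2 = (-5, 5, -1), P_1P_3 = (0, 6, 6); a normal to Π_1 is P_1P_2 × P_1P_3 = (36, 30, -30).
Using P_1: Π_1 has equation 36x + 30y - 30z = -252.
Substitute r = (-3, -18, 21) + t(-4, -8, 10) into the plane: -1278 + (-684)t = -252, so t = -3/2.
Intersection: (-3, -18, 21) + (-3/2)·(-4, -8, 10) = (3, -6, 6).

(3, -6, 6)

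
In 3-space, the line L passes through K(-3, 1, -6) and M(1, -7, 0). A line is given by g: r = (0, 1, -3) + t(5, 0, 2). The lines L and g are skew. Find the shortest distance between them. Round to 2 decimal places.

A direction vector for L is M − K = (4, -8, 6).
Common perpendicular direction n = (4, -8, 6) × (5, 0, 2) = (-16, 22, 40).
With w = (0, 1, -3) − (-3, 1, -6) = (3, 0, 3), w · n = 72.
Distance = |w · n| / |n| = |72| / √2340 ≈ 1.49.

1.49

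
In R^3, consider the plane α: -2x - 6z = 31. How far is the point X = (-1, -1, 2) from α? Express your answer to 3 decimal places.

n·X − d = (-2)·(-1) + (0)·(-1) + (-6)·(2) − 31 = -41; |n| = √40.
Distance = |-41| / √40 = 41/√40 ≈ 6.483.

6.483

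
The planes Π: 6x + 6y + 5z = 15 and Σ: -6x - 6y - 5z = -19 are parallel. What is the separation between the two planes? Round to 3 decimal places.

0.406

Rescale Σ by 1/(-1): 6x + 6y + 5z = 19. Then distance = |15 − 19| / √97 ≈ 0.406.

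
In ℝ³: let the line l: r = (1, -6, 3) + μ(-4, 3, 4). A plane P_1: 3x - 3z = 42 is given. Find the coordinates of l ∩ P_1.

Substitute r = (1, -6, 3) + t(-4, 3, 4) into the plane: -6 + (-24)t = 42, so t = -2.
Intersection: (1, -6, 3) + (-2)·(-4, 3, 4) = (9, -12, -5).

(9, -12, -5)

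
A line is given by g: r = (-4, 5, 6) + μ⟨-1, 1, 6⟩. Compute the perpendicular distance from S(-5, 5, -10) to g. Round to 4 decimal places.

Taking (-4, 5, 6) on g with direction v = (-1, 1, 6): w = S − (-4, 5, 6) = (-1, 0, -16), and w × v = (16, 22, -1).
Distance = |w × v| / |v| = √741 / √38 ≈ 4.4159.

4.4159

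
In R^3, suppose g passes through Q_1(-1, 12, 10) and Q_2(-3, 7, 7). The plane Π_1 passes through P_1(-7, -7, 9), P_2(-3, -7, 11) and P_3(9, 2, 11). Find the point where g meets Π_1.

A direction vector for g is Q_2 − Q_1 = (-2, -5, -3).
P_1P_2 = (4, 0, 2), P_1P_3 = (16, 9, 2); a normal to Π_1 is P_1P_2 × P_1P_3 = (-18, 24, 36).
Using P_1: Π_1 has equation -18x + 24y + 36z = 282.
Substitute r = (-1, 12, 10) + t(-2, -5, -3) into the plane: 666 + (-192)t = 282, so t = 2.
Intersection: (-1, 12, 10) + 2·(-2, -5, -3) = (-5, 2, 4).

(-5, 2, 4)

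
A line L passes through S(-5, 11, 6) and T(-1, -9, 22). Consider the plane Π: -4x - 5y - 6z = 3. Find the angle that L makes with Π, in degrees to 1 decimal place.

3.0

A direction vector for L is T − S = (4, -20, 16).
sin θ = |n·v| / (|n||v|) = |-12| / (√77 · √672) = 0.05275.
θ ≈ 3.0°.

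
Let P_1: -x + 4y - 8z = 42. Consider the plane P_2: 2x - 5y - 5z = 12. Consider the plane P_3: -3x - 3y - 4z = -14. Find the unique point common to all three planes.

Solving the 3×3 linear system -x + 4y - 8z = 42, 2x - 5y - 5z = 12, -3x - 3y - 4z = -14 (e.g. by elimination or Cramer's rule, determinant = 255) gives (6, 4, -4).

(6, 4, -4)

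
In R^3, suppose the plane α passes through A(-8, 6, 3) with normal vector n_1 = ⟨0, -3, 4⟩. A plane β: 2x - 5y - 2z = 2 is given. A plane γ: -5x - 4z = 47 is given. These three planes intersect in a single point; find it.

α: n_1·r = n_1·A gives -3y + 4z = -6.
Solving the 3×3 linear system -3y + 4z = -6, 2x - 5y - 2z = 2, -5x - 4z = 47 (e.g. by elimination or Cramer's rule, determinant = -154) gives (-7, -2, -3).

(-7, -2, -3)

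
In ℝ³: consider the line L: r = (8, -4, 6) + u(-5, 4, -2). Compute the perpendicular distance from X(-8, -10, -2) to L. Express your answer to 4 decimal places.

15.5177

Taking (8, -4, 6) on L with direction v = (-5, 4, -2): w = X − (8, -4, 6) = (-16, -6, -8), and w × v = (44, 8, -94).
Distance = |w × v| / |v| = √10836 / √45 ≈ 15.5177.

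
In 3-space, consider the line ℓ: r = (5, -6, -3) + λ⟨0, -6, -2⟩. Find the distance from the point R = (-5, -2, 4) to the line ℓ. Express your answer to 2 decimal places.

11.35

Taking (5, -6, -3) on ℓ with direction v = (0, -6, -2): w = R − (5, -6, -3) = (-10, 4, 7), and w × v = (34, -20, 60).
Distance = |w × v| / |v| = √5156 / √40 ≈ 11.35.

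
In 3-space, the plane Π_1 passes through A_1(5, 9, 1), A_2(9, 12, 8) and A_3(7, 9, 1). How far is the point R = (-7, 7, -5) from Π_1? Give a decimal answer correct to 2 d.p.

A_1A_2 = (4, 3, 7), A_1A_3 = (2, 0, 0); a normal to Π_1 is A_1A_2 × A_1A_3 = (0, 14, -6).
Using A_1: Π_1 has equation 14y - 6z = 120.
n·R − d = (0)·(-7) + (14)·(7) + (-6)·(-5) − 120 = 8; |n| = √232.
Distance = |8| / √232 = 8/√232 ≈ 0.53.

0.53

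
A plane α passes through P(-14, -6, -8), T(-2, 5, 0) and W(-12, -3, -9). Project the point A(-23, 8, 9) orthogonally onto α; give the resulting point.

PT = (12, 11, 8), PW = (2, 3, -1); a normal to α is PT × PW = (-35, 28, 14).
Using P: α has equation -35x + 28y + 14z = 210.
Foot = A − λn with λ = (n·A − d)/|n|² = (1155 − 210)/2205 = 3/7.
Foot = (-23, 8, 9) − (3/7)·(-35, 28, 14) = (-8, -4, 3).

(-8, -4, 3)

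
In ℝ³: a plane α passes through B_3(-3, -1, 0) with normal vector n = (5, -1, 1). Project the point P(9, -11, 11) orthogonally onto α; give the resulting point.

(-6, -8, 8)

α: n·r = n·B_3 gives 5x - y + z = -14.
Foot = P − λn with λ = (n·P − d)/|n|² = (67 − (-14))/27 = 3.
Foot = (9, -11, 11) − 3·(5, -1, 1) = (-6, -8, 8).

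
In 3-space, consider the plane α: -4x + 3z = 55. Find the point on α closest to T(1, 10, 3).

Foot = T − λn with λ = (n·T − d)/|n|² = (5 − 55)/25 = -2.
Foot = (1, 10, 3) − (-2)·(-4, 0, 3) = (-7, 10, 9).

(-7, 10, 9)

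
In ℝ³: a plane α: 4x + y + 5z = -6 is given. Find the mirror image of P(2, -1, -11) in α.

(10, 1, -1)

λ = (n·P − d)/|n|² = (-48 − (-6))/42 = -1.
Reflection = P − 2λn = (2, -1, -11) − (-2)·(4, 1, 5) = (10, 1, -1).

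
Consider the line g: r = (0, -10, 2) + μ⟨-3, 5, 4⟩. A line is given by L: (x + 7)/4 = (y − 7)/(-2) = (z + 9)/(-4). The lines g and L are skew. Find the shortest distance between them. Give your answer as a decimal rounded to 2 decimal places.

L has direction (4, -2, -4) through (-7, 7, -9).
Common perpendicular direction n = (-3, 5, 4) × (4, -2, -4) = (-12, 4, -14).
With w = (-7, 7, -9) − (0, -10, 2) = (-7, 17, -11), w · n = 306.
Distance = |w · n| / |n| = |306| / √356 ≈ 16.22.

16.22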